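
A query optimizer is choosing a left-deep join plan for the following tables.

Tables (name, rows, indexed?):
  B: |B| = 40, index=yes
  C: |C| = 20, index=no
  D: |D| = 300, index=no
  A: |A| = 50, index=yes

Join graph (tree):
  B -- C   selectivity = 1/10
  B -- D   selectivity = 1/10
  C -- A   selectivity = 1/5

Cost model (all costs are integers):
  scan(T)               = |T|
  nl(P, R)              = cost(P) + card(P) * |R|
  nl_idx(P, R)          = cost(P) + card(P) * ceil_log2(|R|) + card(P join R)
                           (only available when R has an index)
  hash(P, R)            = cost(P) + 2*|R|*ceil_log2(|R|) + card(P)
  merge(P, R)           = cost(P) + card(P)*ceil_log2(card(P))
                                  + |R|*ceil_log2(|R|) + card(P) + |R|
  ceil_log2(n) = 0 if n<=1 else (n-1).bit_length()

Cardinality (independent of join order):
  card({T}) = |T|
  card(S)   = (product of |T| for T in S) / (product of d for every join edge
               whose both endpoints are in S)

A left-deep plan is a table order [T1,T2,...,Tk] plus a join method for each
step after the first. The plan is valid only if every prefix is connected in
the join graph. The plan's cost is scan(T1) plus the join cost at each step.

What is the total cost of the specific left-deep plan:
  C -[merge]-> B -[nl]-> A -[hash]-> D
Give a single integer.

step 1: scan C: cost=20, card=20
step 2: join B via merge
    card(P join B) = 20*40/(10) = 80
    cost = 20 + 20*5 + 40*6 + 20 + 40 = 420
step 3: join A via nl
    card(P join A) = 80*50/(5) = 800
    cost = 420 + 80*50 = 4420
step 4: join D via hash
    card(P join D) = 800*300/(10) = 24000
    cost = 4420 + 2*300*9 + 800 = 10620

10620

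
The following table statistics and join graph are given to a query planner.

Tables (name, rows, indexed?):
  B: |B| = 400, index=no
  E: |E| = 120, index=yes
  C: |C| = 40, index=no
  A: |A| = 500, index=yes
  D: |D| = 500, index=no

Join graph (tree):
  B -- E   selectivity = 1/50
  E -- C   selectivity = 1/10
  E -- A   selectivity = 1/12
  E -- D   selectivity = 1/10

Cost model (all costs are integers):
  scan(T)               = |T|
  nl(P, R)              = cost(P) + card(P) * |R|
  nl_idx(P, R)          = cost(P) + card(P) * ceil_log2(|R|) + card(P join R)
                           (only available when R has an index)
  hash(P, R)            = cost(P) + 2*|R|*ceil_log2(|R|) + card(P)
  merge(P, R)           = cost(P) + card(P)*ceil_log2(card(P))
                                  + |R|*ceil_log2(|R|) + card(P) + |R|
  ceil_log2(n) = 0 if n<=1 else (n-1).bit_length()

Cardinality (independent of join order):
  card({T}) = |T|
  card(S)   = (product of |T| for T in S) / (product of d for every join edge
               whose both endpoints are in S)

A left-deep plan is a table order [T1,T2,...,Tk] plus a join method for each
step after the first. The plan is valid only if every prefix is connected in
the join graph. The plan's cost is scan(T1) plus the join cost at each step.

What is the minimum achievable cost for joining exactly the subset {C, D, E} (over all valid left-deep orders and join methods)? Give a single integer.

9160

Selinger DP over subsets of {C,D,E}:
  {E}: scan cost=120, card=120
  {C}: scan cost=40, card=40
  {D}: scan cost=500, card=500
  {CE}: card=480; try (C,hash)→720, (E,nl_idx)→800, (E,merge)→1280, (C,merge)→1360, (E,hash)→1760, (E,nl)→4840 …(+1); best=720 via (C,hash)
  {DE}: card=6000; try (E,hash)→2680, (D,merge)→6080, (E,merge)→6460, (D,hash)→9240, (E,nl_idx)→10000, (D,nl)→60120 …(+1); best=2680 via (E,hash)
  {CDE}: card=24000; try (C,hash)→9160, (D,hash)→10200, (D,merge)→10520, (C,merge)→86960, (D,nl)→240720, (C,nl)→242680; best=9160 via (C,hash)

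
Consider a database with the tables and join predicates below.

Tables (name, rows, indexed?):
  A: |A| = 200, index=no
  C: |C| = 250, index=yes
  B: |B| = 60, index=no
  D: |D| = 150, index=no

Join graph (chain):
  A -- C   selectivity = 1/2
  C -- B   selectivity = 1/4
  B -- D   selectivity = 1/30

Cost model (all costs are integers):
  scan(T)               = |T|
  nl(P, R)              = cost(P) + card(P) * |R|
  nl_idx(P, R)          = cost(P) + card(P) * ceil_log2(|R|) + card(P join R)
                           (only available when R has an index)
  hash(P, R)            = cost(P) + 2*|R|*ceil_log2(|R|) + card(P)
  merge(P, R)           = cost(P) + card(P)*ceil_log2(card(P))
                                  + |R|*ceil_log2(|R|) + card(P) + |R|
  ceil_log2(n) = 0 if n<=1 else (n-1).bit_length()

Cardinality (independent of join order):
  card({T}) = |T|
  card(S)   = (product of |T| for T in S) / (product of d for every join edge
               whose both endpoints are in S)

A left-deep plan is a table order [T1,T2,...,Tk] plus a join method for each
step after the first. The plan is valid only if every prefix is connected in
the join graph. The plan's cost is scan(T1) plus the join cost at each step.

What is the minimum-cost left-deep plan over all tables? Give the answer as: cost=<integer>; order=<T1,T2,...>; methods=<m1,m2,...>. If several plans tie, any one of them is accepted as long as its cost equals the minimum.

cost=27270; order=D,B,C,A; methods=hash,hash,hash

Selinger DP (subsets sized 1..n):
  {A}: scan cost=200, card=200
  {C}: scan cost=250, card=250
  {B}: scan cost=60, card=60
  {D}: scan cost=150, card=150
  {AC}: card=25000; try (A,hash)→3700, (C,merge)→4250, (A,merge)→4300, (C,hash)→4400, (C,nl_idx)→26800, (C,nl)→50200 …(+1); best=3700 via (A,hash)
  {BC}: card=3750; try (B,hash)→1220, (C,merge)→2730, (B,merge)→2920, (C,hash)→4120, (C,nl_idx)→4290, (C,nl)→15060 …(+1); best=1220 via (B,hash)
  {BD}: card=300; try (B,hash)→1020, (D,merge)→1830, (B,merge)→1920, (D,hash)→2520, (D,nl)→9060, (B,nl)→9150; best=1020 via (B,hash)
  {ABC}: card=375000; try (A,hash)→8170, (B,hash)→29420, (A,merge)→51770, (B,merge)→404120, (A,nl)→751220, (B,nl)→1503700; best=8170 via (A,hash)
  {BCD}: card=18750; try (C,hash)→5320, (C,merge)→6270, (D,hash)→7370, (C,nl_idx)→22170, (D,merge)→51320, (C,nl)→76020 …(+1); best=5320 via (C,hash)
  {ABCD}: card=1875000; try (A,hash)→27270, (A,merge)→307120, (D,hash)→385570, (A,nl)→3755320, (D,merge)→7509520, (D,nl)→56258170; best=27270 via (A,hash)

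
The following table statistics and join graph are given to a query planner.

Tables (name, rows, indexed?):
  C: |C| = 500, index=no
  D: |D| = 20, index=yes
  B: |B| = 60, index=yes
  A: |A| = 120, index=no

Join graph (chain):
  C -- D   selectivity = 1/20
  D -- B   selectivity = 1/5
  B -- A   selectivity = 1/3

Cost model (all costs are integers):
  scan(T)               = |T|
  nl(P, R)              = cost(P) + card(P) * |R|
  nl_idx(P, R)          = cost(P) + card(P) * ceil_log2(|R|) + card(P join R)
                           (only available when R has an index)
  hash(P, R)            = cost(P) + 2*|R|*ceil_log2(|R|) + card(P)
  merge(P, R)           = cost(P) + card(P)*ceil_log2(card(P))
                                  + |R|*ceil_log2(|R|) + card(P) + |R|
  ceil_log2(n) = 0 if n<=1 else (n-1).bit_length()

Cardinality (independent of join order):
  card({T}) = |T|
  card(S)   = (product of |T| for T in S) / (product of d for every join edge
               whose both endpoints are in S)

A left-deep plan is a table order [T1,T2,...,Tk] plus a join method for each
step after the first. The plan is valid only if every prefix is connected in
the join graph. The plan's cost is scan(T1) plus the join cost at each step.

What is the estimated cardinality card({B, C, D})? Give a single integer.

Tables in S: B(60), C(500), D(20)
Edges inside S: C-D(d=20), D-B(d=5)
numerator = 60 * 500 * 20 = 600000
denominator = 20 * 5 = 100
card(S) = 600000 / 100 = 6000

6000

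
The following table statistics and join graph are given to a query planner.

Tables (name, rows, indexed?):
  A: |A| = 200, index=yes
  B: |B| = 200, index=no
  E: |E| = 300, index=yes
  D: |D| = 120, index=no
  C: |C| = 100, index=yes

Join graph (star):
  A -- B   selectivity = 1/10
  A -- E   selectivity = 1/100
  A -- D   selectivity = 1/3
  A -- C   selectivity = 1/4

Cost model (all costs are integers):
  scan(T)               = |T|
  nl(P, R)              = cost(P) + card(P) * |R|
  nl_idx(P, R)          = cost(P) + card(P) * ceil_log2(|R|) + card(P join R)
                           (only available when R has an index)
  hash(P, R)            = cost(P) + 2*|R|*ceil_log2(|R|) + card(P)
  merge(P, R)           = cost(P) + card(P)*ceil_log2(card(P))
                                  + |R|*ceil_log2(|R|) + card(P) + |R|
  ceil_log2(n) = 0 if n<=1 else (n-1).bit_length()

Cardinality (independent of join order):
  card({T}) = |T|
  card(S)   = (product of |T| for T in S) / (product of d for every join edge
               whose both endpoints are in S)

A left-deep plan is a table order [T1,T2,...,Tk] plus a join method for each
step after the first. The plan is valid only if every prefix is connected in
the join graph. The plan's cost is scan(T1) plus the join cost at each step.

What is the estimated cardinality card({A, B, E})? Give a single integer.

Tables in S: A(200), B(200), E(300)
Edges inside S: A-B(d=10), A-E(d=100)
numerator = 200 * 200 * 300 = 12000000
denominator = 10 * 100 = 1000
card(S) = 12000000 / 1000 = 12000

12000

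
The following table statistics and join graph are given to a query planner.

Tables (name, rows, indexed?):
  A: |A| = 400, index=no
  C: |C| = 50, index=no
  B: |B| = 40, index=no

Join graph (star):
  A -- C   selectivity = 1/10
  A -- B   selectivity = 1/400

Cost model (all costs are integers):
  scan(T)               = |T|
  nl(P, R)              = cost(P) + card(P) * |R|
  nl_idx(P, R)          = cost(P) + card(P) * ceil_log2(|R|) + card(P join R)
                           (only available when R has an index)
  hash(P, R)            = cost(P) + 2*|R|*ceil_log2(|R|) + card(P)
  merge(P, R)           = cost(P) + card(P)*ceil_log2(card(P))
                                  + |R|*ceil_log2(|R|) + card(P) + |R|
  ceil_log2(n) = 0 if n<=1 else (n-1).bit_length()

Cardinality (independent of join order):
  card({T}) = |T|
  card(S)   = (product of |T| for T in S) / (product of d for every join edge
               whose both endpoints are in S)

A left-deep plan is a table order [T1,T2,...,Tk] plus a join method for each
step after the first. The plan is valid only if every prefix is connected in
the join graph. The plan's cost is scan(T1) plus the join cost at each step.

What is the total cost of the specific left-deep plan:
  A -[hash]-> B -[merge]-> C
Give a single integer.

step 1: scan A: cost=400, card=400
step 2: join B via hash
    card(P join B) = 400*40/(400) = 40
    cost = 400 + 2*40*6 + 400 = 1280
step 3: join C via merge
    card(P join C) = 40*50/(10) = 200
    cost = 1280 + 40*6 + 50*6 + 40 + 50 = 1910

1910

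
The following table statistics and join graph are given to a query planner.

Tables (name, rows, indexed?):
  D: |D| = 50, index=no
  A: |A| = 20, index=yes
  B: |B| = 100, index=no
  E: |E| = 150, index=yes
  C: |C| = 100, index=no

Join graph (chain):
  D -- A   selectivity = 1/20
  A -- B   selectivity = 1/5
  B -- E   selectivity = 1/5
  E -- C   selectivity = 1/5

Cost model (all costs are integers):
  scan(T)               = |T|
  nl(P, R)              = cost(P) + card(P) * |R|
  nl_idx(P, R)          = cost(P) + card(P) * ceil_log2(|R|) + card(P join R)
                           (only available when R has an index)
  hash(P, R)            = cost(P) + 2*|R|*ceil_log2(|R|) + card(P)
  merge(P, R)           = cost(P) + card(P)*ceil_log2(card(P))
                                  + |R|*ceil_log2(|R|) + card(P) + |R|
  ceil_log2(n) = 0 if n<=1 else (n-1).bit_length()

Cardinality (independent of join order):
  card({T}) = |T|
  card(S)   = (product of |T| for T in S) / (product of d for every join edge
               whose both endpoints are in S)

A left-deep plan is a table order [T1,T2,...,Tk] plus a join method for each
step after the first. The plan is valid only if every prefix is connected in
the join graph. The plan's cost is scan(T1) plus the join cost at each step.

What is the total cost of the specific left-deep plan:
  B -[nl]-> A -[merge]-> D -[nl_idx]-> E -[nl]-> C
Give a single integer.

3044450

step 1: scan B: cost=100, card=100
step 2: join A via nl
    card(P join A) = 100*20/(5) = 400
    cost = 100 + 100*20 = 2100
step 3: join D via merge
    card(P join D) = 400*50/(20) = 1000
    cost = 2100 + 400*9 + 50*6 + 400 + 50 = 6450
step 4: join E via nl_idx
    card(P join E) = 1000*150/(5) = 30000
    cost = 6450 + 1000*8 + 30000 = 44450
step 5: join C via nl
    card(P join C) = 30000*100/(5) = 600000
    cost = 44450 + 30000*100 = 3044450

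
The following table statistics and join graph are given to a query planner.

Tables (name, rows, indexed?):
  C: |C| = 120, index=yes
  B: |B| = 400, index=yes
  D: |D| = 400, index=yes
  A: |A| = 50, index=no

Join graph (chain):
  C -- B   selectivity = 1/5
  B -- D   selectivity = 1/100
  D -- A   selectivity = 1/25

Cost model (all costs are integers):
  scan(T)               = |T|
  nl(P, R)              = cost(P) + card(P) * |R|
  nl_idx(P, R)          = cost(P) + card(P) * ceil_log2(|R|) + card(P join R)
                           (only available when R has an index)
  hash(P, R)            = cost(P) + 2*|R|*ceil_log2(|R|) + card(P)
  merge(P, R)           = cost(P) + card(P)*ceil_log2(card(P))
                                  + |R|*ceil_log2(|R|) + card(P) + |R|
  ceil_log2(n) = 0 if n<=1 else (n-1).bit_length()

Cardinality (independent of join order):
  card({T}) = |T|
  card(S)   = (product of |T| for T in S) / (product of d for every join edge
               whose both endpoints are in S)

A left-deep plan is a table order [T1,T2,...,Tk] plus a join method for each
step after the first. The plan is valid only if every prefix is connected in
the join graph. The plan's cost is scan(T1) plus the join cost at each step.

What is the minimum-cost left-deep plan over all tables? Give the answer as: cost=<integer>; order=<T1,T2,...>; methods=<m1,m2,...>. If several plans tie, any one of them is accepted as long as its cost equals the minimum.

cost=12680; order=B,D,A,C; methods=nl_idx,hash,hash

Selinger DP (subsets sized 1..n):
  {C}: scan cost=120, card=120
  {B}: scan cost=400, card=400
  {D}: scan cost=400, card=400
  {A}: scan cost=50, card=50
  {BC}: card=9600; try (C,hash)→2480, (B,merge)→5080, (C,merge)→5360, (B,hash)→7440, (B,nl_idx)→10800, (C,nl_idx)→12800 …(+2); best=2480 via (C,hash)
  {BD}: card=1600; try (D,nl_idx)→5600, (B,nl_idx)→5600, (D,hash)→8000, (B,hash)→8000, (D,merge)→8400, (B,merge)→8400 …(+2); best=5600 via (D,nl_idx)
  {AD}: card=800; try (D,nl_idx)→1300, (A,hash)→1400, (D,merge)→4400, (A,merge)→4750, (D,hash)→7300, (D,nl)→20050 …(+1); best=1300 via (D,nl_idx)
  {BCD}: card=38400; try (C,hash)→8880, (D,hash)→19280, (C,merge)→25760, (C,nl_idx)→55200, (D,nl_idx)→127280, (D,merge)→150480 …(+2); best=8880 via (C,hash)
  {ABD}: card=3200; try (A,hash)→7800, (B,hash)→9300, (B,nl_idx)→11700, (B,merge)→14100, (A,merge)→25150, (A,nl)→85600 …(+1); best=7800 via (A,hash)
  {ABCD}: card=76800; try (C,hash)→12680, (A,hash)→47880, (C,merge)→50360, (C,nl_idx)→107000, (C,nl)→391800, (A,merge)→662030 …(+1); best=12680 via (C,hash)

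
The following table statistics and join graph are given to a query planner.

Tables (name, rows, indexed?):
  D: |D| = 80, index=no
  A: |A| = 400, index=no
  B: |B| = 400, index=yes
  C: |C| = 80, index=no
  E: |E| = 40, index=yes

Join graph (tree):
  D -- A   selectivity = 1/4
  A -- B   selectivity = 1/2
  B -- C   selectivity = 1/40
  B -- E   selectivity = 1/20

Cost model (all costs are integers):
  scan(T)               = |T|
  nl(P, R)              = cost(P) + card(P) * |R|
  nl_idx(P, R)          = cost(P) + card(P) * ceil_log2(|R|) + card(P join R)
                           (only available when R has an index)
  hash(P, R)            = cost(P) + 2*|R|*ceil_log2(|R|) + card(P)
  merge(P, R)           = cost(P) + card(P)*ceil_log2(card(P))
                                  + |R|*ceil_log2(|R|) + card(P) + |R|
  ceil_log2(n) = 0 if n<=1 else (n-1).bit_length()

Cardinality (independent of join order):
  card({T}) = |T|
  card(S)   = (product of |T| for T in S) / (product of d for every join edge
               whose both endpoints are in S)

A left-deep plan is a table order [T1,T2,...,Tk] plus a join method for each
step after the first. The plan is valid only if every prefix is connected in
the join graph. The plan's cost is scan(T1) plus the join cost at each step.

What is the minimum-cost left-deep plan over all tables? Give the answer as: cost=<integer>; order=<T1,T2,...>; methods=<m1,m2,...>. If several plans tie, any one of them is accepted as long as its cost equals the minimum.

cost=332800; order=C,B,E,A,D; methods=nl_idx,hash,hash,hash

Selinger DP (subsets sized 1..n):
  {D}: scan cost=80, card=80
  {A}: scan cost=400, card=400
  {B}: scan cost=400, card=400
  {C}: scan cost=80, card=80
  {E}: scan cost=40, card=40
  {AD}: card=8000; try (D,hash)→1920, (A,merge)→4720, (D,merge)→5040, (A,hash)→7360, (A,nl)→32080, (D,nl)→32400; best=1920 via (D,hash)
  {AB}: card=80000; try (B,hash)→8000, (A,hash)→8000, (B,merge)→8400, (A,merge)→8400, (B,nl_idx)→84000, (B,nl)→160400 …(+1); best=8000 via (B,hash)
  {BC}: card=800; try (B,nl_idx)→1600, (C,hash)→1920, (B,merge)→4720, (C,merge)→5040, (B,hash)→7360, (B,nl)→32080 …(+1); best=1600 via (B,nl_idx)
  {BE}: card=800; try (B,nl_idx)→1200, (E,hash)→1280, (E,nl_idx)→3600, (B,merge)→4320, (E,merge)→4680, (B,hash)→7280 …(+2); best=1200 via (B,nl_idx)
  {ABD}: card=1600000; try (B,hash)→17120, (D,hash)→89120, (B,merge)→117920, (D,merge)→1448640, (B,nl_idx)→1673920, (B,nl)→3201920 …(+1); best=17120 via (B,hash)
  {ABC}: card=160000; try (A,hash)→9600, (A,merge)→14400, (C,hash)→89120, (A,nl)→321600, (C,merge)→1448640, (C,nl)→6408000; best=9600 via (A,hash)
  {ABE}: card=160000; try (A,hash)→9200, (A,merge)→14000, (E,hash)→88480, (A,nl)→321200, (E,nl_idx)→648000, (E,merge)→1448280 …(+1); best=9200 via (A,hash)
  {BCE}: card=1600; try (E,hash)→2880, (C,hash)→3120, (E,nl_idx)→8000, (C,merge)→10640, (E,merge)→10680, (E,nl)→33600 …(+1); best=2880 via (E,hash)
  {ABCD}: card=3200000; try (D,hash)→170720, (C,hash)→1618240, (D,merge)→3050240, (D,nl)→12809600, (C,merge)→35217760, (C,nl)→128017120; best=170720 via (D,hash)
  {ABDE}: card=3200000; try (D,hash)→170320, (E,hash)→1617600, (D,merge)→3049840, (D,nl)→12809200, (E,nl_idx)→12817120, (E,merge)→35217400 …(+1); best=170320 via (D,hash)
  {ABCE}: card=320000; try (A,hash)→11680, (A,merge)→26080, (E,hash)→170080, (C,hash)→170320, (A,nl)→642880, (E,nl_idx)→1289600 …(+4); best=11680 via (A,hash)
  {ABCDE}: card=6400000; try (D,hash)→332800, (E,hash)→3371200, (C,hash)→3371440, (D,merge)→6412320, (D,nl)→25611680, (E,nl_idx)→25770720 …(+4); best=332800 via (D,hash)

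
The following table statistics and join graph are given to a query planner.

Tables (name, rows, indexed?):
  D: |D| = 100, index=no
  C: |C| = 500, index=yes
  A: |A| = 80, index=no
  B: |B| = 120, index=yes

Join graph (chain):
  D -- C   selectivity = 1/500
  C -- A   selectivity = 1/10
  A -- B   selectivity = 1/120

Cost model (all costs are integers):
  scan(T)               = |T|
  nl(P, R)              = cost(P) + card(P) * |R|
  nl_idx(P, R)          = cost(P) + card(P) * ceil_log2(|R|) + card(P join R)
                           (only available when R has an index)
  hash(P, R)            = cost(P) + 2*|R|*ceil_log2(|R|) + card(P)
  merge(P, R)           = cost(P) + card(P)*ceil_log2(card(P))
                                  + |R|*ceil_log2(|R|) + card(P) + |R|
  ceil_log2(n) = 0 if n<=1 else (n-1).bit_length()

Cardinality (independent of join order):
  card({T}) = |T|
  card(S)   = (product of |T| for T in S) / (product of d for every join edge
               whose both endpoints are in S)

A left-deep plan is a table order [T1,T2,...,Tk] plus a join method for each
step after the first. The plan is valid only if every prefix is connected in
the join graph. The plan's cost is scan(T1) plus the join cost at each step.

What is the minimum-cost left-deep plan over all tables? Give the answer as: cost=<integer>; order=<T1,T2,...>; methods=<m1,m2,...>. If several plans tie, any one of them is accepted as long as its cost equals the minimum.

Selinger DP (subsets sized 1..n):
  {D}: scan cost=100, card=100
  {C}: scan cost=500, card=500
  {A}: scan cost=80, card=80
  {B}: scan cost=120, card=120
  {CD}: card=100; try (C,nl_idx)→1100, (D,hash)→2400, (C,merge)→5900, (D,merge)→6300, (C,hash)→9200, (C,nl)→50100 …(+1); best=1100 via (C,nl_idx)
  {AC}: card=4000; try (A,hash)→2120, (C,nl_idx)→4800, (C,merge)→5720, (A,merge)→6140, (C,hash)→9160, (C,nl)→40080 …(+1); best=2120 via (A,hash)
  {AB}: card=80; try (B,nl_idx)→720, (A,hash)→1360, (B,merge)→1680, (A,merge)→1720, (B,hash)→1840, (B,nl)→9680 …(+1); best=720 via (B,nl_idx)
  {ACD}: card=800; try (A,hash)→2320, (A,merge)→2540, (D,hash)→7520, (A,nl)→9100, (D,merge)→54920, (D,nl)→402120; best=2320 via (A,hash)
  {ABC}: card=4000; try (C,nl_idx)→5440, (C,merge)→6360, (B,hash)→7800, (C,hash)→9800, (B,nl_idx)→34120, (C,nl)→40720 …(+2); best=5440 via (C,nl_idx)
  {ABCD}: card=800; try (B,hash)→4800, (B,nl_idx)→8720, (D,hash)→10840, (B,merge)→12080, (D,merge)→58240, (B,nl)→98320 …(+1); best=4800 via (B,hash)

cost=4800; order=D,C,A,B; methods=nl_idx,hash,hash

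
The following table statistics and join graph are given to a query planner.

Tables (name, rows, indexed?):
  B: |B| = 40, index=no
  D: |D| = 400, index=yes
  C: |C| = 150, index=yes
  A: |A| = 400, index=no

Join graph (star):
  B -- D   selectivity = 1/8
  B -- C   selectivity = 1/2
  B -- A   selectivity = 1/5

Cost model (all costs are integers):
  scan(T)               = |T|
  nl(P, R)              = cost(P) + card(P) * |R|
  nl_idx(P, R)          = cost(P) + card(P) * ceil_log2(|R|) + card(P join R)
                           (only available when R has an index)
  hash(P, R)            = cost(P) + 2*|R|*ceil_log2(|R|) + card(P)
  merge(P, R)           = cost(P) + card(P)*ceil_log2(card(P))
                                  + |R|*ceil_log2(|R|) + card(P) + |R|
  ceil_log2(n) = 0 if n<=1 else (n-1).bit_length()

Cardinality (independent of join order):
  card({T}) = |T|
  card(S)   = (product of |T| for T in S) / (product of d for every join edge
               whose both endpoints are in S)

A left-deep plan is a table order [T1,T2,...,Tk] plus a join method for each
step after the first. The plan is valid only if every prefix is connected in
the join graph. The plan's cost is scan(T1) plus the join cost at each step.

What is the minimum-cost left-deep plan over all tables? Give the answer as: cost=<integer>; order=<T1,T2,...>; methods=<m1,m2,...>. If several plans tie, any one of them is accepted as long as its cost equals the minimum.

cost=162880; order=D,B,C,A; methods=hash,hash,hash

Selinger DP (subsets sized 1..n):
  {B}: scan cost=40, card=40
  {D}: scan cost=400, card=400
  {C}: scan cost=150, card=150
  {A}: scan cost=400, card=400
  {BD}: card=2000; try (B,hash)→1280, (D,nl_idx)→2400, (D,merge)→4320, (B,merge)→4680, (D,hash)→7280, (D,nl)→16040 …(+1); best=1280 via (B,hash)
  {BC}: card=3000; try (B,hash)→780, (C,merge)→1670, (B,merge)→1780, (C,hash)→2480, (C,nl_idx)→3360, (C,nl)→6040 …(+1); best=780 via (B,hash)
  {AB}: card=3200; try (B,hash)→1280, (A,merge)→4320, (B,merge)→4680, (A,hash)→7280, (A,nl)→16040, (B,nl)→16400; best=1280 via (B,hash)
  {BCD}: card=150000; try (C,hash)→5680, (D,hash)→10980, (C,merge)→26630, (D,merge)→43780, (C,nl_idx)→167280, (D,nl_idx)→177780 …(+2); best=5680 via (C,hash)
  {ABD}: card=160000; try (A,hash)→10480, (D,hash)→11680, (A,merge)→29280, (D,merge)→46880, (D,nl_idx)→190080, (A,nl)→801280 …(+1); best=10480 via (A,hash)
  {ABC}: card=240000; try (C,hash)→6880, (A,hash)→10980, (A,merge)→43780, (C,merge)→44230, (C,nl_idx)→266880, (C,nl)→481280 …(+1); best=6880 via (C,hash)
  {ABCD}: card=12000000; try (A,hash)→162880, (C,hash)→172880, (D,hash)→254080, (A,merge)→2859680, (C,merge)→3051830, (D,merge)→4570880 …(+5); best=162880 via (A,hash)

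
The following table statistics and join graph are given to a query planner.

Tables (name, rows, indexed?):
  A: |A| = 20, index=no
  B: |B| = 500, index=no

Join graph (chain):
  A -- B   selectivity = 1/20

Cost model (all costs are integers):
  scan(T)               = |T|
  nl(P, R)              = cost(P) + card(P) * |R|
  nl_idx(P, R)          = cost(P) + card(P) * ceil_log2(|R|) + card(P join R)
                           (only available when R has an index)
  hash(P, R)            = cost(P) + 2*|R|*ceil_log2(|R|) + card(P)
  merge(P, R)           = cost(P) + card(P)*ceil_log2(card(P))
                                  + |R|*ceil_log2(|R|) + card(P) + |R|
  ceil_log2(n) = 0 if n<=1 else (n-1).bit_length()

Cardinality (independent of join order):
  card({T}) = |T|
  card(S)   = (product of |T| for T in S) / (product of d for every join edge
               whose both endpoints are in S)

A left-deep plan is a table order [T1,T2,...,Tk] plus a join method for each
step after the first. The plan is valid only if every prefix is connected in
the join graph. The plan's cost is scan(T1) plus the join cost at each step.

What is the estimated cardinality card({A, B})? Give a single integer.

Tables in S: A(20), B(500)
Edges inside S: A-B(d=20)
numerator = 20 * 500 = 10000
denominator = 20 = 20
card(S) = 10000 / 20 = 500

500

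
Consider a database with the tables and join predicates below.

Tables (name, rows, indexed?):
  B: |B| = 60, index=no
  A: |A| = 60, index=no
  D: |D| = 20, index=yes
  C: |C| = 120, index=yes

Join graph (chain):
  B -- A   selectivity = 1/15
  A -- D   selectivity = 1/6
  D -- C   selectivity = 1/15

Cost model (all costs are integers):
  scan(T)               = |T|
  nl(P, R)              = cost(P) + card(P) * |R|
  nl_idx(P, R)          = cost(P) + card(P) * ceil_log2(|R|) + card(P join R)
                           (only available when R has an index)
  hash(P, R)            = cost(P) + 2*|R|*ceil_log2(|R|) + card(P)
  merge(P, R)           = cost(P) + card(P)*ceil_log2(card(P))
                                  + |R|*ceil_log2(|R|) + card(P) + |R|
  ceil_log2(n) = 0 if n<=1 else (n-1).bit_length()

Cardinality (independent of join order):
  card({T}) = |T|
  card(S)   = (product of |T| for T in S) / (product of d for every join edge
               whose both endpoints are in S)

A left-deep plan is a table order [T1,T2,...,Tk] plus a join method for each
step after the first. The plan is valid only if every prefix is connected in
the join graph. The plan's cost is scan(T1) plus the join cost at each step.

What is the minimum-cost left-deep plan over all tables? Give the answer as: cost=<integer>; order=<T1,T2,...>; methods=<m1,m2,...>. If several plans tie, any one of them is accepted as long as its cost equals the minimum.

Selinger DP (subsets sized 1..n):
  {B}: scan cost=60, card=60
  {A}: scan cost=60, card=60
  {D}: scan cost=20, card=20
  {C}: scan cost=120, card=120
  {AB}: card=240; try (B,hash)→840, (A,hash)→840, (B,merge)→900, (A,merge)→900, (B,nl)→3660, (A,nl)→3660; best=840 via (B,hash)
  {AD}: card=200; try (D,hash)→320, (D,nl_idx)→560, (A,merge)→560, (D,merge)→600, (A,hash)→760, (A,nl)→1220 …(+1); best=320 via (D,hash)
  {CD}: card=160; try (C,nl_idx)→320, (D,hash)→440, (D,nl_idx)→880, (C,merge)→1100, (D,merge)→1200, (C,hash)→1720 …(+2); best=320 via (C,nl_idx)
  {ABD}: card=800; try (B,hash)→1240, (D,hash)→1280, (B,merge)→2540, (D,nl_idx)→2840, (D,merge)→3120, (D,nl)→5640 …(+1); best=1240 via (B,hash)
  {ACD}: card=1600; try (A,hash)→1200, (A,merge)→2180, (C,hash)→2200, (C,merge)→3080, (C,nl_idx)→3320, (A,nl)→9920 …(+1); best=1200 via (A,hash)
  {ABCD}: card=6400; try (B,hash)→3520, (C,hash)→3720, (C,merge)→11000, (C,nl_idx)→13240, (B,merge)→20820, (B,nl)→97200 …(+1); best=3520 via (B,hash)

cost=3520; order=D,C,A,B; methods=nl_idx,hash,hash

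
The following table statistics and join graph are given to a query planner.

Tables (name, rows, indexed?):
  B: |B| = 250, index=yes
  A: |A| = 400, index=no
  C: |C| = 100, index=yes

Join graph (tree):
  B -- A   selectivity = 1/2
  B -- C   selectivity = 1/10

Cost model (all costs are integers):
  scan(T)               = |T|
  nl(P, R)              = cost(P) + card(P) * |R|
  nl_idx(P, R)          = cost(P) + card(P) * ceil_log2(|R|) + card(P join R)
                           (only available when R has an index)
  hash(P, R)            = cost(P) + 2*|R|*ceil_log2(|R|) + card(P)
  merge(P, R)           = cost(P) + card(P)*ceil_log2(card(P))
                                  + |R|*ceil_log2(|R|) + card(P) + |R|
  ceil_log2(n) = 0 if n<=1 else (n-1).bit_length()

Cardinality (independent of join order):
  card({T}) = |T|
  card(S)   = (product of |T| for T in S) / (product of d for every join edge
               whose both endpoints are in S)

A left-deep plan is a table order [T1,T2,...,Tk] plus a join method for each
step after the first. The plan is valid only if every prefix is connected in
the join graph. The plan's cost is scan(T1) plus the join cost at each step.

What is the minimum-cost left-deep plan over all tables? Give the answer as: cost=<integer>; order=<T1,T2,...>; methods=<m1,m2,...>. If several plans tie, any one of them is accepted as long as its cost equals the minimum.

Selinger DP (subsets sized 1..n):
  {B}: scan cost=250, card=250
  {A}: scan cost=400, card=400
  {C}: scan cost=100, card=100
  {AB}: card=50000; try (B,hash)→4800, (A,merge)→6500, (B,merge)→6650, (A,hash)→7700, (B,nl_idx)→53600, (A,nl)→100250 …(+1); best=4800 via (B,hash)
  {BC}: card=2500; try (C,hash)→1900, (B,merge)→3150, (C,merge)→3300, (B,nl_idx)→3400, (B,hash)→4200, (C,nl_idx)→4500 …(+2); best=1900 via (C,hash)
  {ABC}: card=500000; try (A,hash)→11600, (A,merge)→38400, (C,hash)→56200, (C,nl_idx)→854800, (C,merge)→855600, (A,nl)→1001900 …(+1); best=11600 via (A,hash)

cost=11600; order=B,C,A; methods=hash,hash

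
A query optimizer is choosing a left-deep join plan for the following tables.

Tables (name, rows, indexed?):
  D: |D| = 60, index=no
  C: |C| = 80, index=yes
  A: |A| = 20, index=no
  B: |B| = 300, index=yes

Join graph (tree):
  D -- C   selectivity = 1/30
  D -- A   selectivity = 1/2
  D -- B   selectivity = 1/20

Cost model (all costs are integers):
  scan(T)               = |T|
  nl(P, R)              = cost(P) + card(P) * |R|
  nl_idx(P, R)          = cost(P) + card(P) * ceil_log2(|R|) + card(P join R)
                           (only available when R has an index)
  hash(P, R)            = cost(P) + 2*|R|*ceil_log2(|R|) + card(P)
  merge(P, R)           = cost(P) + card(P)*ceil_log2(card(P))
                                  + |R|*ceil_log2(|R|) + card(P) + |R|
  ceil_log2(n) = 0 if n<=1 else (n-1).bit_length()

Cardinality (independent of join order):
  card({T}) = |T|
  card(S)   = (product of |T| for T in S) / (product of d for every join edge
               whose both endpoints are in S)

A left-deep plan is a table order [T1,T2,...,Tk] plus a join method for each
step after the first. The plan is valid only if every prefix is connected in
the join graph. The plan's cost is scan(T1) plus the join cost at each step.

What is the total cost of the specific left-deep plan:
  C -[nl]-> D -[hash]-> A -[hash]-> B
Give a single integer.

step 1: scan C: cost=80, card=80
step 2: join D via nl
    card(P join D) = 80*60/(30) = 160
    cost = 80 + 80*60 = 4880
step 3: join A via hash
    card(P join A) = 160*20/(2) = 1600
    cost = 4880 + 2*20*5 + 160 = 5240
step 4: join B via hash
    card(P join B) = 1600*300/(20) = 24000
    cost = 5240 + 2*300*9 + 1600 = 12240

12240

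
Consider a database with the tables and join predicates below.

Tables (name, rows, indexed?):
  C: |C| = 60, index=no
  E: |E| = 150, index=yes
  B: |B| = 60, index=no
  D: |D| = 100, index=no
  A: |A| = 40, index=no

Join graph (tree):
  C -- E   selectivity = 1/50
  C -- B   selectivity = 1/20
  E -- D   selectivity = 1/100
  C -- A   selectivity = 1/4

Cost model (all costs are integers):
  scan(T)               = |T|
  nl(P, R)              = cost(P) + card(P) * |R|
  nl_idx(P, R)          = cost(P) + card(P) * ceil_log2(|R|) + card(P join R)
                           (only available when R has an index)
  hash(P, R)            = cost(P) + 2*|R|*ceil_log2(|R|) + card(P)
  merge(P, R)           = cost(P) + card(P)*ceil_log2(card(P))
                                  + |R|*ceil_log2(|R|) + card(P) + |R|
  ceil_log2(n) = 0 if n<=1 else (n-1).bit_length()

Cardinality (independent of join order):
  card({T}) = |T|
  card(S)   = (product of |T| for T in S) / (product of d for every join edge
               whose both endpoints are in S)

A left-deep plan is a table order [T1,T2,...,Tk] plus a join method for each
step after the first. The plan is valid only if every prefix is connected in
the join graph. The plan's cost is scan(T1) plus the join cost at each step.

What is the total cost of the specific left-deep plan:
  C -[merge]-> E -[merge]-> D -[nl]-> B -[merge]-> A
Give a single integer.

21270

step 1: scan C: cost=60, card=60
step 2: join E via merge
    card(P join E) = 60*150/(50) = 180
    cost = 60 + 60*6 + 150*8 + 60 + 150 = 1830
step 3: join D via merge
    card(P join D) = 180*100/(100) = 180
    cost = 1830 + 180*8 + 100*7 + 180 + 100 = 4250
step 4: join B via nl
    card(P join B) = 180*60/(20) = 540
    cost = 4250 + 180*60 = 15050
step 5: join A via merge
    card(P join A) = 540*40/(4) = 5400
    cost = 15050 + 540*10 + 40*6 + 540 + 40 = 21270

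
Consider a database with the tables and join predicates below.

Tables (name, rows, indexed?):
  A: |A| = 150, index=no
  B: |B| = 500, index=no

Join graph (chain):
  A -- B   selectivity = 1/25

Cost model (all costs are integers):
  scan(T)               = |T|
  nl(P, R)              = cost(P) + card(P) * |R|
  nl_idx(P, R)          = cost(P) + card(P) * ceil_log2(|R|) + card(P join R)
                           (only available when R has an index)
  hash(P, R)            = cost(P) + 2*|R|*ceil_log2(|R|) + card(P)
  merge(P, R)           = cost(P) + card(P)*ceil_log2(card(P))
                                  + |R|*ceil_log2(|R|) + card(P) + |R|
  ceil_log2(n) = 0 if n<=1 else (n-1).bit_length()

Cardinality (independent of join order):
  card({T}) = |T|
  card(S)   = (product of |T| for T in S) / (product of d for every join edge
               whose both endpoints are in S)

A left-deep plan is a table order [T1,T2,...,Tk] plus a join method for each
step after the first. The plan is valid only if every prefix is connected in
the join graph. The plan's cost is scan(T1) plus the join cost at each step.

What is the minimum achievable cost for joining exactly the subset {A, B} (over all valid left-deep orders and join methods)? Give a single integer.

Selinger DP over subsets of {A,B}:
  {A}: scan cost=150, card=150
  {B}: scan cost=500, card=500
  {AB}: card=3000; try (A,hash)→3400, (B,merge)→6500, (A,merge)→6850, (B,hash)→9300, (B,nl)→75150, (A,nl)→75500; best=3400 via (A,hash)

3400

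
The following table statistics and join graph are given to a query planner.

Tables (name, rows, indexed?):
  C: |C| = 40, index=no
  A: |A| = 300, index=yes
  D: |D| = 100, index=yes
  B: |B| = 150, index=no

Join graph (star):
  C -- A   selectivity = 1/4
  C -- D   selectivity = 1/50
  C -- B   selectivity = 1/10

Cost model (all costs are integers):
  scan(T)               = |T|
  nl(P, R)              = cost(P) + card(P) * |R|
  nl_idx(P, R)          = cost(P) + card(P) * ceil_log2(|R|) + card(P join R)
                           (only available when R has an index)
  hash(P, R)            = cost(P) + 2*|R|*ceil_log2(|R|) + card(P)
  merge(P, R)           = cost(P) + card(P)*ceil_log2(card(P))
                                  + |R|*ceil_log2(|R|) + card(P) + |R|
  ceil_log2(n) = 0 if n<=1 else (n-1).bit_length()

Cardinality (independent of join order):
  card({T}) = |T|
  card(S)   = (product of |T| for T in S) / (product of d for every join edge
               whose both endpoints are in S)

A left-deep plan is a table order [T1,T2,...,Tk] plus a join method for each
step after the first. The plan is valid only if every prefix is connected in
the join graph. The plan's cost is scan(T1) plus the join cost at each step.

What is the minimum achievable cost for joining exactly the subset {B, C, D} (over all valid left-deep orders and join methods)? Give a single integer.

Selinger DP over subsets of {B,C,D}:
  {C}: scan cost=40, card=40
  {D}: scan cost=100, card=100
  {B}: scan cost=150, card=150
  {CD}: card=80; try (D,nl_idx)→400, (C,hash)→680, (D,merge)→1120, (C,merge)→1180, (D,hash)→1480, (D,nl)→4040 …(+1); best=400 via (D,nl_idx)
  {BC}: card=600; try (C,hash)→780, (B,merge)→1670, (C,merge)→1780, (B,hash)→2480, (B,nl)→6040, (C,nl)→6150; best=780 via (C,hash)
  {BCD}: card=1200; try (B,merge)→2390, (D,hash)→2780, (B,hash)→2880, (D,nl_idx)→6180, (D,merge)→8180, (B,nl)→12400 …(+1); best=2390 via (B,merge)

2390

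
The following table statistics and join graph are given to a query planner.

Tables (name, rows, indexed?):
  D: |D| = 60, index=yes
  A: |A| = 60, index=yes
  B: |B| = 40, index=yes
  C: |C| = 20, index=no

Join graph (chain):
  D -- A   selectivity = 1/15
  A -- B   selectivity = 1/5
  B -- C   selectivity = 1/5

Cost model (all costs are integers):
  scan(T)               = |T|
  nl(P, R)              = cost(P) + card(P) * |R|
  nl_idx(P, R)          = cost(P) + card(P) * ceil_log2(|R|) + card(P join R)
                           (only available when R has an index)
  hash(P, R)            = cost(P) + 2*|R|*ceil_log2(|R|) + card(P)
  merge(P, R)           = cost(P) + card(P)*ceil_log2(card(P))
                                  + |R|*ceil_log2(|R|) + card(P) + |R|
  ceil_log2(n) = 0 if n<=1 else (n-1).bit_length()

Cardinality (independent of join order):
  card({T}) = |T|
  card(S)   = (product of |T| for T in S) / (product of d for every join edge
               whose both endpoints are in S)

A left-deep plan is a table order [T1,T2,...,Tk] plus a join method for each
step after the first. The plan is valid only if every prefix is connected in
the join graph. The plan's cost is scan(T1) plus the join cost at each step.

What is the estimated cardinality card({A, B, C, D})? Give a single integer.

7680

Tables in S: A(60), B(40), C(20), D(60)
Edges inside S: D-A(d=15), A-B(d=5), B-C(d=5)
numerator = 60 * 40 * 20 * 60 = 2880000
denominator = 15 * 5 * 5 = 375
card(S) = 2880000 / 375 = 7680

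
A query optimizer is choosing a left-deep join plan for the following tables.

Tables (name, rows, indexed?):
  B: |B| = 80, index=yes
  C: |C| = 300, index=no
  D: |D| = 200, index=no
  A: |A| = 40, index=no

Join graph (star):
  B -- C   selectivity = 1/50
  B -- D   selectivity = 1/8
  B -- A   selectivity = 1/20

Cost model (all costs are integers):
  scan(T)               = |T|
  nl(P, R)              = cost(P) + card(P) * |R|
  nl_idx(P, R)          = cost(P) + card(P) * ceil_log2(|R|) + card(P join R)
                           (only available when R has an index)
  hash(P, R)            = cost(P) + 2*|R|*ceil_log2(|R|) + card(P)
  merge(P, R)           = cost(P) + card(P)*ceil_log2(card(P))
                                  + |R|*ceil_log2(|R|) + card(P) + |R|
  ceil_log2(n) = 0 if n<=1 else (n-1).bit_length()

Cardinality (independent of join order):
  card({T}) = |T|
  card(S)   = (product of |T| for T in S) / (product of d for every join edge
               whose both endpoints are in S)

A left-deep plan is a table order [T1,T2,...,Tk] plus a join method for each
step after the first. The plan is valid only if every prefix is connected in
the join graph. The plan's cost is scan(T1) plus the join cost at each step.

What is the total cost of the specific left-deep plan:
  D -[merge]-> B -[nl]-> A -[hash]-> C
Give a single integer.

92040

step 1: scan D: cost=200, card=200
step 2: join B via merge
    card(P join B) = 200*80/(8) = 2000
    cost = 200 + 200*8 + 80*7 + 200 + 80 = 2640
step 3: join A via nl
    card(P join A) = 2000*40/(20) = 4000
    cost = 2640 + 2000*40 = 82640
step 4: join C via hash
    card(P join C) = 4000*300/(50) = 24000
    cost = 82640 + 2*300*9 + 4000 = 92040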